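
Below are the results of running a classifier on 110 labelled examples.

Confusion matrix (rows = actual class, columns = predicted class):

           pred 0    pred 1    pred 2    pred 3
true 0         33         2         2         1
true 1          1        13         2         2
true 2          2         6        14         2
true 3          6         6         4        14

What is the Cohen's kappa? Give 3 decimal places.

Observed agreement pₒ = trace/N = 74/110 = 0.6727
Expected agreement pₑ = Σ (rowᵢ·colᵢ)/N² = (38·42 + 18·27 + 24·22 + 30·19)/110² = 0.2628
κ = (pₒ − pₑ)/(1 − pₑ) = (0.6727 − 0.2628)/(1 − 0.2628) = 0.556

0.556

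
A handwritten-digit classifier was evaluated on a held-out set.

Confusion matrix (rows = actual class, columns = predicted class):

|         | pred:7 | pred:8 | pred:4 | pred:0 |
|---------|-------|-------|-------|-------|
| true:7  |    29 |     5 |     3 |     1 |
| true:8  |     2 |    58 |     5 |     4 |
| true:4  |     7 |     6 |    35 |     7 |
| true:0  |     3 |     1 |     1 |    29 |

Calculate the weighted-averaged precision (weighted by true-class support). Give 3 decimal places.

Per-class precision (TP/(TP+FP)):
  7: TP=29, FP=2+7+3=12 → 29/41 = 0.7073
  8: TP=58, FP=5+6+1=12 → 58/70 = 0.8286
  4: TP=35, FP=3+5+1=9 → 35/44 = 0.7955
  0: TP=29, FP=1+4+7=12 → 29/41 = 0.7073
Weighted-precision = Σ (supportᵢ/N)·precisionᵢ with N=196: (38/196)·0.7073 + (69/196)·0.8286 + (55/196)·0.7955 + (34/196)·0.7073 = 0.775

0.775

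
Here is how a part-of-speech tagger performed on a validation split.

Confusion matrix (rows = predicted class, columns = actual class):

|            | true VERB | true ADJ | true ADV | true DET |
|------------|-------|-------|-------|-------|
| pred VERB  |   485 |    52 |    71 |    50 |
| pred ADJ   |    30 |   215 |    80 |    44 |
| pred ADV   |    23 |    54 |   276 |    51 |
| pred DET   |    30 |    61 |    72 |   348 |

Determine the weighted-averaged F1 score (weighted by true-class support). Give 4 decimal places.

Per-class F1 score (2·TP/(2·TP+FP+FN)):
  VERB: TP=485, FP=52+71+50=173, FN=30+23+30=83 → 970/1226 = 0.79119
  ADJ: TP=215, FP=30+80+44=154, FN=52+54+61=167 → 430/751 = 0.57257
  ADV: TP=276, FP=23+54+51=128, FN=71+80+72=223 → 552/903 = 0.61130
  DET: TP=348, FP=30+61+72=163, FN=50+44+51=145 → 696/1004 = 0.69323
Weighted-F1 score = Σ (supportᵢ/N)·F1 scoreᵢ with N=1942: (568/1942)·0.79119 + (382/1942)·0.57257 + (499/1942)·0.61130 + (493/1942)·0.69323 = 0.6771

0.6771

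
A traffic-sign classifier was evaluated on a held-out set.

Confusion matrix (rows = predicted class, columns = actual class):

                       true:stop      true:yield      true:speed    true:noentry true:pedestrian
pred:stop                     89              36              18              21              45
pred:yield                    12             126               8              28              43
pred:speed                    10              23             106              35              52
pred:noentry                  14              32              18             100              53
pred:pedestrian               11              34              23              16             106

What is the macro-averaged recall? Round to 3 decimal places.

Per-class recall (TP/(TP+FN)):
  stop: TP=89, FN=12+10+14+11=47 → 89/136 = 0.6544
  yield: TP=126, FN=36+23+32+34=125 → 126/251 = 0.5020
  speed: TP=106, FN=18+8+18+23=67 → 106/173 = 0.6127
  noentry: TP=100, FN=21+28+35+16=100 → 100/200 = 0.5000
  pedestrian: TP=106, FN=45+43+52+53=193 → 106/299 = 0.3545
Macro-recall = mean = (0.6544 + 0.5020 + 0.6127 + 0.5000 + 0.3545) / 5 = 0.525

0.525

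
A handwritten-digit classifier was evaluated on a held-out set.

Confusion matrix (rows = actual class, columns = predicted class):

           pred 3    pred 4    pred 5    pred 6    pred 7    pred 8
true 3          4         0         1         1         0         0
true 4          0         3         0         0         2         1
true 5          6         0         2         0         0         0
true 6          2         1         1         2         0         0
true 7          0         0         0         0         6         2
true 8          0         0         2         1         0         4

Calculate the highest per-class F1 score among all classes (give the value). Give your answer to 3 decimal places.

0.750

Per-class F1 score (2·TP/(2·TP+FP+FN)):
  3: TP=4, FP=0+6+2+0+0=8, FN=0+1+1+0+0=2 → 8/18 = 0.4444
  4: TP=3, FP=0+0+1+0+0=1, FN=0+0+0+2+1=3 → 6/10 = 0.6000
  5: TP=2, FP=1+0+1+0+2=4, FN=6+0+0+0+0=6 → 4/14 = 0.2857
  6: TP=2, FP=1+0+0+0+1=2, FN=2+1+1+0+0=4 → 4/10 = 0.4000
  7: TP=6, FP=0+2+0+0+0=2, FN=0+0+0+0+2=2 → 12/16 = 0.7500
  8: TP=4, FP=0+1+0+0+2=3, FN=0+0+2+1+0=3 → 8/14 = 0.5714
Highest is class '7' with F1 score = 0.750.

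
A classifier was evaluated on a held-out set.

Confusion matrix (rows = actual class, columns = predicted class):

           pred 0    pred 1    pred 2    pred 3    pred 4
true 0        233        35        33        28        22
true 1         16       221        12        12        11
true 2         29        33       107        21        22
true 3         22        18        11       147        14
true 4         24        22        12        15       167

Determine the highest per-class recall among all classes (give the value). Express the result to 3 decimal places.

0.813

Per-class recall (TP/(TP+FN)):
  0: TP=233, FN=35+33+28+22=118 → 233/351 = 0.6638
  1: TP=221, FN=16+12+12+11=51 → 221/272 = 0.8125
  2: TP=107, FN=29+33+21+22=105 → 107/212 = 0.5047
  3: TP=147, FN=22+18+11+14=65 → 147/212 = 0.6934
  4: TP=167, FN=24+22+12+15=73 → 167/240 = 0.6958
Highest is class '1' with recall = 0.813.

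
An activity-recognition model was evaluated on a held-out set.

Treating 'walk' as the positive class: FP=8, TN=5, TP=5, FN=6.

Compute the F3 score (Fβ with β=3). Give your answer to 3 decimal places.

Fβ = (1+β²)·TP / ((1+β²)·TP + β²·FN + FP), with β²=9
= 10·5 / (10·5 + 9·6 + 8) = 0.446

0.446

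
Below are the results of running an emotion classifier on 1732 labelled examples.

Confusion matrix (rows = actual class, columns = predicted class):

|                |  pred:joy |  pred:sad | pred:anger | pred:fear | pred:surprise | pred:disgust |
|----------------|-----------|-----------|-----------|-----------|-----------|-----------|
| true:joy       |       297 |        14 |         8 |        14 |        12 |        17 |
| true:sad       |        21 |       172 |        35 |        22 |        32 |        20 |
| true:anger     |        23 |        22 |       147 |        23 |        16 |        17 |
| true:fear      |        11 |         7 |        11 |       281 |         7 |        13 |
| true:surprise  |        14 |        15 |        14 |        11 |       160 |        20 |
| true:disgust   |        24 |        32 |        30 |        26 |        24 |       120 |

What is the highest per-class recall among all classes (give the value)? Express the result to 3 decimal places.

0.852

Per-class recall (TP/(TP+FN)):
  joy: TP=297, FN=14+8+14+12+17=65 → 297/362 = 0.8204
  sad: TP=172, FN=21+35+22+32+20=130 → 172/302 = 0.5695
  anger: TP=147, FN=23+22+23+16+17=101 → 147/248 = 0.5927
  fear: TP=281, FN=11+7+11+7+13=49 → 281/330 = 0.8515
  surprise: TP=160, FN=14+15+14+11+20=74 → 160/234 = 0.6838
  disgust: TP=120, FN=24+32+30+26+24=136 → 120/256 = 0.4688
Highest is class 'fear' with recall = 0.852.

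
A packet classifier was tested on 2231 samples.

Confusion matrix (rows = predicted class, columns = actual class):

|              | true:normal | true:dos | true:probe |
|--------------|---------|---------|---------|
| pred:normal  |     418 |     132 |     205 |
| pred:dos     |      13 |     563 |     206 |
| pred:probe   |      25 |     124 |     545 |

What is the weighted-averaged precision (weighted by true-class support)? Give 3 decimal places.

Per-class precision (TP/(TP+FP)):
  normal: TP=418, FP=132+205=337 → 418/755 = 0.5536
  dos: TP=563, FP=13+206=219 → 563/782 = 0.7199
  probe: TP=545, FP=25+124=149 → 545/694 = 0.7853
Weighted-precision = Σ (supportᵢ/N)·precisionᵢ with N=2231: (456/2231)·0.5536 + (819/2231)·0.7199 + (956/2231)·0.7853 = 0.714

0.714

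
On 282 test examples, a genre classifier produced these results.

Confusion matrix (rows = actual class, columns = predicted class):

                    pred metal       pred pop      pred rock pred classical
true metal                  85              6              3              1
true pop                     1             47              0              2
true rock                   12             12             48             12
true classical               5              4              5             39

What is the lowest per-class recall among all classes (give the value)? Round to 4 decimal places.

Per-class recall (TP/(TP+FN)):
  metal: TP=85, FN=6+3+1=10 → 85/95 = 0.89474
  pop: TP=47, FN=1+0+2=3 → 47/50 = 0.94000
  rock: TP=48, FN=12+12+12=36 → 48/84 = 0.57143
  classical: TP=39, FN=5+4+5=14 → 39/53 = 0.73585
Lowest is class 'rock' with recall = 0.5714.

0.5714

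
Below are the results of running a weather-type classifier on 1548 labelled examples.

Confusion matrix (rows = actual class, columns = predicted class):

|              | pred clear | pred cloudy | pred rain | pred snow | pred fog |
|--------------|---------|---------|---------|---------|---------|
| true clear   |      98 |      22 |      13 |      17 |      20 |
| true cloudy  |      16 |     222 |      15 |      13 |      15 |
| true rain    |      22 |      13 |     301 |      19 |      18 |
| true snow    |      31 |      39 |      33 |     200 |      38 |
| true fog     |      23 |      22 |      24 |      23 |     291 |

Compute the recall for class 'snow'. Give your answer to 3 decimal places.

0.587

One-vs-rest for 'snow': TP = diagonal; FP = other classes predicted 'snow'; FN = 'snow' predicted as other.
recall = TP/(TP+FN).
snow: TP=200, FN=31+39+33+38=141 → 200/341 = 0.5865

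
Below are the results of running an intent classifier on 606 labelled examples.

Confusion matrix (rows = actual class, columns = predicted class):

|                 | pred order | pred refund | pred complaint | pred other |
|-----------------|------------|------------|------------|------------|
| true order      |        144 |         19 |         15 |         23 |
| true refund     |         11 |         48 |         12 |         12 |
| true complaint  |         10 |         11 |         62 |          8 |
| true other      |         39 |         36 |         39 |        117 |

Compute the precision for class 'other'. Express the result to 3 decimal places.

Treat 'other' as positive and all other classes as negative.
precision = TP/(TP+FP).
other: TP=117, FP=23+12+8=43 → 117/160 = 0.7313

0.731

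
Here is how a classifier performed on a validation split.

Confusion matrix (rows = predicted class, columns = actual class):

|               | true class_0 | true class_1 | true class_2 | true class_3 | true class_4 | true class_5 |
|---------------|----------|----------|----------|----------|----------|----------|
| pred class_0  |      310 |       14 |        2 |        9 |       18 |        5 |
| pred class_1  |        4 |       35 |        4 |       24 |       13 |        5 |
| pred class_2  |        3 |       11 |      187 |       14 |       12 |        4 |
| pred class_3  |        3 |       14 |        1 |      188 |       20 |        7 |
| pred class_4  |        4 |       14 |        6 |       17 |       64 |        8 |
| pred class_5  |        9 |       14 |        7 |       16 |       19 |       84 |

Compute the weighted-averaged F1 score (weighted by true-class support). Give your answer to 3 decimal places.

0.735

Per-class F1 score (2·TP/(2·TP+FP+FN)):
  class_0: TP=310, FP=14+2+9+18+5=48, FN=4+3+3+4+9=23 → 620/691 = 0.8973
  class_1: TP=35, FP=4+4+24+13+5=50, FN=14+11+14+14+14=67 → 70/187 = 0.3743
  class_2: TP=187, FP=3+11+14+12+4=44, FN=2+4+1+6+7=20 → 374/438 = 0.8539
  class_3: TP=188, FP=3+14+1+20+7=45, FN=9+24+14+17+16=80 → 376/501 = 0.7505
  class_4: TP=64, FP=4+14+6+17+8=49, FN=18+13+12+20+19=82 → 128/259 = 0.4942
  class_5: TP=84, FP=9+14+7+16+19=65, FN=5+5+4+7+8=29 → 168/262 = 0.6412
Weighted-F1 score = Σ (supportᵢ/N)·F1 scoreᵢ with N=1169: (333/1169)·0.8973 + (102/1169)·0.3743 + (207/1169)·0.8539 + (268/1169)·0.7505 + (146/1169)·0.4942 + (113/1169)·0.6412 = 0.735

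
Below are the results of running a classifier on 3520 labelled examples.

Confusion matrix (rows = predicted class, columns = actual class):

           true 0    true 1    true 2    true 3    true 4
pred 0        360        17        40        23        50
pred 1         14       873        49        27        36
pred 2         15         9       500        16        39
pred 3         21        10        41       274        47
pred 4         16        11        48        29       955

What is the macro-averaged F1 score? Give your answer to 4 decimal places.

0.8169

Per-class F1 score (2·TP/(2·TP+FP+FN)):
  0: TP=360, FP=17+40+23+50=130, FN=14+15+21+16=66 → 720/916 = 0.78603
  1: TP=873, FP=14+49+27+36=126, FN=17+9+10+11=47 → 1746/1919 = 0.90985
  2: TP=500, FP=15+9+16+39=79, FN=40+49+41+48=178 → 1000/1257 = 0.79554
  3: TP=274, FP=21+10+41+47=119, FN=23+27+16+29=95 → 548/762 = 0.71916
  4: TP=955, FP=16+11+48+29=104, FN=50+36+39+47=172 → 1910/2186 = 0.87374
Macro-F1 score = mean = (0.78603 + 0.90985 + 0.79554 + 0.71916 + 0.87374) / 5 = 0.8169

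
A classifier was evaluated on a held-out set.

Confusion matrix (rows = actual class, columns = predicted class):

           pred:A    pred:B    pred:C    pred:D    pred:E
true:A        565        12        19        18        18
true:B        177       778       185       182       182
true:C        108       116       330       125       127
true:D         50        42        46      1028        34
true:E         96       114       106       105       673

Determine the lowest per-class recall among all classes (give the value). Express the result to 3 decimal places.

0.409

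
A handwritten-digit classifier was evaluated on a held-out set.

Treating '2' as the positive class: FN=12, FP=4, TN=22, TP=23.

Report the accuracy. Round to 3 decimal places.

Accuracy = (TP+TN)/N = (23+22)/61 = 0.738

0.738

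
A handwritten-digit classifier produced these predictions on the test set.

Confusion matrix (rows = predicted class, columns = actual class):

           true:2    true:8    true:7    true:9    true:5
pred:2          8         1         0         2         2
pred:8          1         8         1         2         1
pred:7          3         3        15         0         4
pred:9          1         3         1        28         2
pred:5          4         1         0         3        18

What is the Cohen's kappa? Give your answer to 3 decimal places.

Observed agreement pₒ = trace/N = 77/112 = 0.6875
Expected agreement pₑ = Σ (rowᵢ·colᵢ)/N² = (17·13 + 16·13 + 17·25 + 35·35 + 27·26)/112² = 0.2217
κ = (pₒ − pₑ)/(1 − pₑ) = (0.6875 − 0.2217)/(1 − 0.2217) = 0.598

0.598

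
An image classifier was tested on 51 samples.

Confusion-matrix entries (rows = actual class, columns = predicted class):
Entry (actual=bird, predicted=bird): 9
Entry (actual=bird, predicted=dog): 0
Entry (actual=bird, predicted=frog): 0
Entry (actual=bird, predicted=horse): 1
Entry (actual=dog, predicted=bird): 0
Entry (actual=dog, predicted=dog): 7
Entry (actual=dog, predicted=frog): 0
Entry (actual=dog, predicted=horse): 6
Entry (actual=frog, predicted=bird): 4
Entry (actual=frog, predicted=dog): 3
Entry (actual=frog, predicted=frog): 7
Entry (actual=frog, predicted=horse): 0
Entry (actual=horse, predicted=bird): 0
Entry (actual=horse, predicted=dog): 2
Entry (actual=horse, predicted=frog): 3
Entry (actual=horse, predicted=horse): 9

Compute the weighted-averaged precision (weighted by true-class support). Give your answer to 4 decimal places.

0.6310

Per-class precision (TP/(TP+FP)):
  bird: TP=9, FP=0+4+0=4 → 9/13 = 0.69231
  dog: TP=7, FP=0+3+2=5 → 7/12 = 0.58333
  frog: TP=7, FP=0+0+3=3 → 7/10 = 0.70000
  horse: TP=9, FP=1+6+0=7 → 9/16 = 0.56250
Weighted-precision = Σ (supportᵢ/N)·precisionᵢ with N=51: (10/51)·0.69231 + (13/51)·0.58333 + (14/51)·0.70000 + (14/51)·0.56250 = 0.6310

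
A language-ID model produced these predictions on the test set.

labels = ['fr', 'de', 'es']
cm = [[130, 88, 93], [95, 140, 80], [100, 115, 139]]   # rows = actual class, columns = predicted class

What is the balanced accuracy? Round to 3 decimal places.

0.418

Balanced accuracy = mean of per-class recall.
  fr: recall = 130/311 = 0.4180
  de: recall = 140/315 = 0.4444
  es: recall = 139/354 = 0.3927
Mean = (0.4180 + 0.4444 + 0.3927) / 3 = 0.418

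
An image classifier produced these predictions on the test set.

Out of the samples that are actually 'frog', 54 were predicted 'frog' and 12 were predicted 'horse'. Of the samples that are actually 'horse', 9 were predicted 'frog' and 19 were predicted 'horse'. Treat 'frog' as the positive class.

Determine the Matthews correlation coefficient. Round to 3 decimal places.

0.483

MCC = (TP·TN − FP·FN) / √((TP+FP)(TP+FN)(TN+FP)(TN+FN))
Numerator = 54·19 − 9·12 = 918
Denominator = √(63·66·28·31) = √3609144 = 1899.7747
MCC = 918 / 1899.7747 = 0.483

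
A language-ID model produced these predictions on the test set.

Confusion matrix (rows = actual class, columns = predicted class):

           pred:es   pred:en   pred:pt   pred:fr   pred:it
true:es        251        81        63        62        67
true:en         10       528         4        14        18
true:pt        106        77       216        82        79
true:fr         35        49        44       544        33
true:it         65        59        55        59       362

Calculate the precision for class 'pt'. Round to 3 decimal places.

precision = TP/(TP+FP).
pt: TP=216, FP=63+4+44+55=166 → 216/382 = 0.5654

0.565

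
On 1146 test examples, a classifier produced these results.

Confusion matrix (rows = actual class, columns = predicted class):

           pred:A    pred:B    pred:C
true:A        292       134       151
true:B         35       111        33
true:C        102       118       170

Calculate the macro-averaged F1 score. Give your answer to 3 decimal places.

Per-class F1 score (2·TP/(2·TP+FP+FN)):
  A: TP=292, FP=35+102=137, FN=134+151=285 → 584/1006 = 0.5805
  B: TP=111, FP=134+118=252, FN=35+33=68 → 222/542 = 0.4096
  C: TP=170, FP=151+33=184, FN=102+118=220 → 340/744 = 0.4570
Macro-F1 score = mean = (0.5805 + 0.4096 + 0.4570) / 3 = 0.482

0.482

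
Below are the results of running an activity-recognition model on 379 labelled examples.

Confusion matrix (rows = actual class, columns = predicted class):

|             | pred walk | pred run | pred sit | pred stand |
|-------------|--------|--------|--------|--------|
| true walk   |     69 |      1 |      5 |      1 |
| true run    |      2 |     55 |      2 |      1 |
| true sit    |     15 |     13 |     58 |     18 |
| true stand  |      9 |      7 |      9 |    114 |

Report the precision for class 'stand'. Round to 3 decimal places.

0.851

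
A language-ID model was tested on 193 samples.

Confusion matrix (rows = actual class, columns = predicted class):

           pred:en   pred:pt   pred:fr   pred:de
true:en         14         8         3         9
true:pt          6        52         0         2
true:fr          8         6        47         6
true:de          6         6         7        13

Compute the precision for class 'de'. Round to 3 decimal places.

0.433

precision = TP/(TP+FP).
de: TP=13, FP=9+2+6=17 → 13/30 = 0.4333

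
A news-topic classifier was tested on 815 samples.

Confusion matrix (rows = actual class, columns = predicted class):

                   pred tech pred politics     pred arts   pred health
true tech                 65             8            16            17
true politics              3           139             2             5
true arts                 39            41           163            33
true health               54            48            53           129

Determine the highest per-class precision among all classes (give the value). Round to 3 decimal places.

0.701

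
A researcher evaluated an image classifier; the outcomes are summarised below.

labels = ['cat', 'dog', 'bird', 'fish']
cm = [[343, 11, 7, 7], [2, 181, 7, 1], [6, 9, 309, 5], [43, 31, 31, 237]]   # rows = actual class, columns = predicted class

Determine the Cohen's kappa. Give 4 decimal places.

Observed agreement pₒ = trace/N = 1070/1230 = 0.86992
Expected agreement pₑ = Σ (rowᵢ·colᵢ)/N² = (368·394 + 191·232 + 329·354 + 342·250)/1230² = 0.25862
κ = (pₒ − pₑ)/(1 − pₑ) = (0.86992 − 0.25862)/(1 − 0.25862) = 0.8245

0.8245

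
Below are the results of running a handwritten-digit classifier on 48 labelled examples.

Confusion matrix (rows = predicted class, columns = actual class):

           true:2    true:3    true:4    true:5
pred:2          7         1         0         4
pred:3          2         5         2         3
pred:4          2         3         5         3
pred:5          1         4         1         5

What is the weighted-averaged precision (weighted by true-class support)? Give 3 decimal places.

Per-class precision (TP/(TP+FP)):
  2: TP=7, FP=1+0+4=5 → 7/12 = 0.5833
  3: TP=5, FP=2+2+3=7 → 5/12 = 0.4167
  4: TP=5, FP=2+3+3=8 → 5/13 = 0.3846
  5: TP=5, FP=1+4+1=6 → 5/11 = 0.4545
Weighted-precision = Σ (supportᵢ/N)·precisionᵢ with N=48: (12/48)·0.5833 + (13/48)·0.4167 + (8/48)·0.3846 + (15/48)·0.4545 = 0.465

0.465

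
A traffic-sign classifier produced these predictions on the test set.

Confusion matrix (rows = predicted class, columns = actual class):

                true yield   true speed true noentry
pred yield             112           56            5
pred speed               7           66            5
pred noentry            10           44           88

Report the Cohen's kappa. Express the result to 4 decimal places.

0.5259

Observed agreement pₒ = trace/N = 266/393 = 0.67684
Expected agreement pₑ = Σ (rowᵢ·colᵢ)/N² = (129·173 + 166·78 + 98·142)/393² = 0.31843
κ = (pₒ − pₑ)/(1 − pₑ) = (0.67684 − 0.31843)/(1 − 0.31843) = 0.5259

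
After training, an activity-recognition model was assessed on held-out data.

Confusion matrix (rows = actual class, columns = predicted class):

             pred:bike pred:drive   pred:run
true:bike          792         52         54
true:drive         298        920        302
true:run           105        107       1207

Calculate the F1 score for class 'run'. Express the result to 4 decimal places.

Take TP from the diagonal, FP from the rest of the 'run' prediction marginal, FN from the rest of the 'run' actual marginal.
F1 score = 2·TP/(2·TP+FP+FN).
run: TP=1207, FP=54+302=356, FN=105+107=212 → 2414/2982 = 0.80952

0.8095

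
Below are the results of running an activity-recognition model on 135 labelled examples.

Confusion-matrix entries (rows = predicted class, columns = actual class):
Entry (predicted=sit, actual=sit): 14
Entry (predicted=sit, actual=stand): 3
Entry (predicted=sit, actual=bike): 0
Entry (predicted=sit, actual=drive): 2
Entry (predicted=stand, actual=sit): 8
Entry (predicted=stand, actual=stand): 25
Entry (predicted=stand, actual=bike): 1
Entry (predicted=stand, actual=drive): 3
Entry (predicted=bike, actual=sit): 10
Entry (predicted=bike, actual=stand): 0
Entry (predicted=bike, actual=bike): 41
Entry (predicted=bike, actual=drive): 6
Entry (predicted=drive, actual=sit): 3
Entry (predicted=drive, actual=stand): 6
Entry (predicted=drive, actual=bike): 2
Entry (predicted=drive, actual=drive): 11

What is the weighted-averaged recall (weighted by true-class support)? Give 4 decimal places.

Per-class recall (TP/(TP+FN)):
  sit: TP=14, FN=8+10+3=21 → 14/35 = 0.40000
  stand: TP=25, FN=3+0+6=9 → 25/34 = 0.73529
  bike: TP=41, FN=0+1+2=3 → 41/44 = 0.93182
  drive: TP=11, FN=2+3+6=11 → 11/22 = 0.50000
Weighted-recall = Σ (supportᵢ/N)·recallᵢ with N=135: (35/135)·0.40000 + (34/135)·0.73529 + (44/135)·0.93182 + (22/135)·0.50000 = 0.6741

0.6741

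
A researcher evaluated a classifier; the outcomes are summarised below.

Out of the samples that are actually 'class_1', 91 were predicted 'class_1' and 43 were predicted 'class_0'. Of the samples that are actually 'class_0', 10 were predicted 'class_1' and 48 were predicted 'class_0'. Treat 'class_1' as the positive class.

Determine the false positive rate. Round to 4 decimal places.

FPR = FP/(FP+TN) = 10/(10+48) = 0.1724

0.1724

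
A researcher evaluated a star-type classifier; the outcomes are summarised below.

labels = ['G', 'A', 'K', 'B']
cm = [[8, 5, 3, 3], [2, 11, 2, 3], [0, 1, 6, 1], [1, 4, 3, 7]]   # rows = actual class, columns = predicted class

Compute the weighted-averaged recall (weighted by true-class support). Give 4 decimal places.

0.5333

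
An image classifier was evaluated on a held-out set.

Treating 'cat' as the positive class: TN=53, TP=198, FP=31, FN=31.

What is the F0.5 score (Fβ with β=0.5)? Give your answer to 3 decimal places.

0.865

Fβ = (1+β²)·TP / ((1+β²)·TP + β²·FN + FP), with β²=1/4
= 1.25·198 / (1.25·198 + 0.25·31 + 31) = 0.865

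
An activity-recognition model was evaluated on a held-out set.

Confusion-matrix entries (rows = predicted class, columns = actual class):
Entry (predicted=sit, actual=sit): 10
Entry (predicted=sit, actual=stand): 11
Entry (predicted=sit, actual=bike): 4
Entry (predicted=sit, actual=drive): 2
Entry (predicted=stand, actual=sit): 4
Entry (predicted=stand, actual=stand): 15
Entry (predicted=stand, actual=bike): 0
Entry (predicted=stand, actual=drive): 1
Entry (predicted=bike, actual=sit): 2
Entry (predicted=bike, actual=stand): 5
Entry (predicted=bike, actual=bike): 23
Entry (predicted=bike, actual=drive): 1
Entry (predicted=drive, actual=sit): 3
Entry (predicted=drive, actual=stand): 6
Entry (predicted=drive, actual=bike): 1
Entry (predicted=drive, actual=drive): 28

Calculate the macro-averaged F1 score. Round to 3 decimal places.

0.635

Per-class F1 score (2·TP/(2·TP+FP+FN)):
  sit: TP=10, FP=11+4+2=17, FN=4+2+3=9 → 20/46 = 0.4348
  stand: TP=15, FP=4+0+1=5, FN=11+5+6=22 → 30/57 = 0.5263
  bike: TP=23, FP=2+5+1=8, FN=4+0+1=5 → 46/59 = 0.7797
  drive: TP=28, FP=3+6+1=10, FN=2+1+1=4 → 56/70 = 0.8000
Macro-F1 score = mean = (0.4348 + 0.5263 + 0.7797 + 0.8000) / 4 = 0.635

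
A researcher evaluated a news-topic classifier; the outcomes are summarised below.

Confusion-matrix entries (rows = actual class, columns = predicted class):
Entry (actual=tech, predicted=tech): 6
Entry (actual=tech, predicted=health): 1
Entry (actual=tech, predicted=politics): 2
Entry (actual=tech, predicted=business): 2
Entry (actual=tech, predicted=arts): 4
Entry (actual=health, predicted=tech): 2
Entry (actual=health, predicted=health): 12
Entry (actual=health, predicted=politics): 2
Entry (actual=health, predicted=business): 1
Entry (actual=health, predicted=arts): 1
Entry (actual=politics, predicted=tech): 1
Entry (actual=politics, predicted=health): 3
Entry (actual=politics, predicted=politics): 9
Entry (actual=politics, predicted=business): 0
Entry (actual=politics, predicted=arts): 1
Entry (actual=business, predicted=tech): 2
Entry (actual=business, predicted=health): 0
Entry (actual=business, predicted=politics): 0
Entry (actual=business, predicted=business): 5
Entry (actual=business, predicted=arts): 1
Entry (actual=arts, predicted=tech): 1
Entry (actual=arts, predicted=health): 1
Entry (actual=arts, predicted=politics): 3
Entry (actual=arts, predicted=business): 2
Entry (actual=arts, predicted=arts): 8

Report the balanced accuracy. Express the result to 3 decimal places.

0.574

Balanced accuracy = mean of per-class recall.
  tech: recall = 6/15 = 0.4000
  health: recall = 12/18 = 0.6667
  politics: recall = 9/14 = 0.6429
  business: recall = 5/8 = 0.6250
  arts: recall = 8/15 = 0.5333
Mean = (0.4000 + 0.6667 + 0.6429 + 0.6250 + 0.5333) / 5 = 0.574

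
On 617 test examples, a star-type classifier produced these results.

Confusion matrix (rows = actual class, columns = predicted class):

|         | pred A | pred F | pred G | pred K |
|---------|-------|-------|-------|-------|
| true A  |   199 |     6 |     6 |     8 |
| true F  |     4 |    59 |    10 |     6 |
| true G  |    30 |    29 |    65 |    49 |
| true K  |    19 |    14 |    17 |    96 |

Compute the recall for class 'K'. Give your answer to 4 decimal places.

0.6575

recall = TP/(TP+FN).
K: TP=96, FN=19+14+17=50 → 96/146 = 0.65753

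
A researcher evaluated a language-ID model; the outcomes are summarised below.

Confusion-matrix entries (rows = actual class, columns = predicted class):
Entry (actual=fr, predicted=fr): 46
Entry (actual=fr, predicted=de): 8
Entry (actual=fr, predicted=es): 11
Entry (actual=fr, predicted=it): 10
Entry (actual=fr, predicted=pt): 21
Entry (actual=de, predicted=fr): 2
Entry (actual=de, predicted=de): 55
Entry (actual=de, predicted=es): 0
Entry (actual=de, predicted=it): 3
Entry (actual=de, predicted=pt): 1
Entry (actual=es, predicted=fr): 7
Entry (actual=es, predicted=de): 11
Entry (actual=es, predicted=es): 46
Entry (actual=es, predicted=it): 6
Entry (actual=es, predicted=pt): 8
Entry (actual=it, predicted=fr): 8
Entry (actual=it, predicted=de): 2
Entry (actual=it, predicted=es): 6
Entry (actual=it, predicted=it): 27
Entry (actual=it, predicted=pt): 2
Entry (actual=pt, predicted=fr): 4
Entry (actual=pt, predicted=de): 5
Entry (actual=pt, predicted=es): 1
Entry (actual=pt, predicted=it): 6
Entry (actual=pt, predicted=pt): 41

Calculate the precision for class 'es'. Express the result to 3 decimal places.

0.719

One-vs-rest for 'es': TP = diagonal; FP = other classes predicted 'es'; FN = 'es' predicted as other.
precision = TP/(TP+FP).
es: TP=46, FP=11+0+6+1=18 → 46/64 = 0.7188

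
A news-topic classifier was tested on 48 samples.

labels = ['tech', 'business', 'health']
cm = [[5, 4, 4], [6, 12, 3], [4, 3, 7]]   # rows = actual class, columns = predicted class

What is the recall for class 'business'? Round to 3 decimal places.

recall = TP/(TP+FN).
business: TP=12, FN=6+3=9 → 12/21 = 0.5714

0.571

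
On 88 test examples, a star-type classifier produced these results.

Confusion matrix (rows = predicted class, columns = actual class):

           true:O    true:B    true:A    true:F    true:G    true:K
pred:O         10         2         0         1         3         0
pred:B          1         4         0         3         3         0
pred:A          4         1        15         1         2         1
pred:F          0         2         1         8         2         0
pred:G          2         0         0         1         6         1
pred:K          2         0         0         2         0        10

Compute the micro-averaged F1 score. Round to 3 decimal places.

Micro-averaging pools counts across classes: ΣTP=53, ΣFP=35, ΣFN=35.
Micro-F1 score = 2·TP/(2·TP+FP+FN) on pooled counts = 0.602 (equals overall accuracy in single-label multiclass).

0.602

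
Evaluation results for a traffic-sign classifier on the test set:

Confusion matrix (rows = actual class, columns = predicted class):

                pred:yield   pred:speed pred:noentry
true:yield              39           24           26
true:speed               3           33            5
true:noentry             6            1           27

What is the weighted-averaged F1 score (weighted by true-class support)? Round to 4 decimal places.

Per-class F1 score (2·TP/(2·TP+FP+FN)):
  yield: TP=39, FP=3+6=9, FN=24+26=50 → 78/137 = 0.56934
  speed: TP=33, FP=24+1=25, FN=3+5=8 → 66/99 = 0.66667
  noentry: TP=27, FP=26+5=31, FN=6+1=7 → 54/92 = 0.58696
Weighted-F1 score = Σ (supportᵢ/N)·F1 scoreᵢ with N=164: (89/164)·0.56934 + (41/164)·0.66667 + (34/164)·0.58696 = 0.5973

0.5973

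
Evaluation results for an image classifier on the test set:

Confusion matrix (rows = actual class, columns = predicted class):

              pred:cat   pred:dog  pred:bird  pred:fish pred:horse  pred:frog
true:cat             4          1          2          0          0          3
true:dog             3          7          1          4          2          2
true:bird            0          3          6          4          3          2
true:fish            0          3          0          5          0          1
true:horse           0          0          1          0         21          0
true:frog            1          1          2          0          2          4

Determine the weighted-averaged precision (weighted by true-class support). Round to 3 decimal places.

Per-class precision (TP/(TP+FP)):
  cat: TP=4, FP=3+0+0+0+1=4 → 4/8 = 0.5000
  dog: TP=7, FP=1+3+3+0+1=8 → 7/15 = 0.4667
  bird: TP=6, FP=2+1+0+1+2=6 → 6/12 = 0.5000
  fish: TP=5, FP=0+4+4+0+0=8 → 5/13 = 0.3846
  horse: TP=21, FP=0+2+3+0+2=7 → 21/28 = 0.7500
  frog: TP=4, FP=3+2+2+1+0=8 → 4/12 = 0.3333
Weighted-precision = Σ (supportᵢ/N)·precisionᵢ with N=88: (10/88)·0.5000 + (19/88)·0.4667 + (18/88)·0.5000 + (9/88)·0.3846 + (22/88)·0.7500 + (10/88)·0.3333 = 0.525

0.525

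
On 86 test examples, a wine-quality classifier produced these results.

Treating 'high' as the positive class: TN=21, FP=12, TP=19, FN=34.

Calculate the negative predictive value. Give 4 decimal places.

0.3818

NPV = TN/(TN+FN) = 21/(21+34) = 0.3818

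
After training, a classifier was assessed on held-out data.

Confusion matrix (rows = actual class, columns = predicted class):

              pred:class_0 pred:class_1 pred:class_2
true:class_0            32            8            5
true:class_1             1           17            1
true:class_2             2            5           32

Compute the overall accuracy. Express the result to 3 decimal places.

Accuracy = trace / total = (32+17+32=81) / 103 = 81/103 = 0.786

0.786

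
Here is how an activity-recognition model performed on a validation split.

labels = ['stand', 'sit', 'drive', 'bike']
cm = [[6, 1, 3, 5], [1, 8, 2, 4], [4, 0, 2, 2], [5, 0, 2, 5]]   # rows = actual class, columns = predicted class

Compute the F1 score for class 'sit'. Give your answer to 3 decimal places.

One-vs-rest for 'sit': TP = diagonal; FP = other classes predicted 'sit'; FN = 'sit' predicted as other.
F1 score = 2·TP/(2·TP+FP+FN).
sit: TP=8, FP=1+0+0=1, FN=1+2+4=7 → 16/24 = 0.6667

0.667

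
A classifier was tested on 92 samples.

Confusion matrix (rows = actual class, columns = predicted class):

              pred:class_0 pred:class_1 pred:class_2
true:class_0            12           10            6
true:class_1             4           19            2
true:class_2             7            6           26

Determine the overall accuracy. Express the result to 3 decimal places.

Accuracy = trace / total = (12+19+26=57) / 92 = 57/92 = 0.620

0.620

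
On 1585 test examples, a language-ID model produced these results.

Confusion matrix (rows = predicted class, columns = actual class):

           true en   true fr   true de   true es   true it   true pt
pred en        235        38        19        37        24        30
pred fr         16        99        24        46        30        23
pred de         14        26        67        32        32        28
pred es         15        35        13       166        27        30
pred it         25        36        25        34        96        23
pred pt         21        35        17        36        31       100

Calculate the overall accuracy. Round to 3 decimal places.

0.481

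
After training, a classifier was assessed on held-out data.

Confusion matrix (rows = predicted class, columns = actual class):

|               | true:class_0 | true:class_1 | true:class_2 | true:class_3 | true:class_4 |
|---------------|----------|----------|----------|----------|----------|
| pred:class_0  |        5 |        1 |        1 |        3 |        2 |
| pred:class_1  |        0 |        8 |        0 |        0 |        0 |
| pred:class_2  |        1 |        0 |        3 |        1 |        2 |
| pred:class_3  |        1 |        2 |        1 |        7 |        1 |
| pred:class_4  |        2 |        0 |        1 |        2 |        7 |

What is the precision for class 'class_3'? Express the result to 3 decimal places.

0.583

Treat 'class_3' as positive and all other classes as negative.
precision = TP/(TP+FP).
class_3: TP=7, FP=1+2+1+1=5 → 7/12 = 0.5833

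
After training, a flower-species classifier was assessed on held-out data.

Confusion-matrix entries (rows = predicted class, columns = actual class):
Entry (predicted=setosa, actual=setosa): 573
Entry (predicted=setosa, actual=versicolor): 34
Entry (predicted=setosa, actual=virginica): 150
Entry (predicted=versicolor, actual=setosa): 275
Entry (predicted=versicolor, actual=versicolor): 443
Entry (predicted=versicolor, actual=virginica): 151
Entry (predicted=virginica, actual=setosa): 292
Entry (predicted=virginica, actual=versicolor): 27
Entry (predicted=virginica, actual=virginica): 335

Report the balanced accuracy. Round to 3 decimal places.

Balanced accuracy = mean of per-class recall.
  setosa: recall = 573/1140 = 0.5026
  versicolor: recall = 443/504 = 0.8790
  virginica: recall = 335/636 = 0.5267
Mean = (0.5026 + 0.8790 + 0.5267) / 3 = 0.636

0.636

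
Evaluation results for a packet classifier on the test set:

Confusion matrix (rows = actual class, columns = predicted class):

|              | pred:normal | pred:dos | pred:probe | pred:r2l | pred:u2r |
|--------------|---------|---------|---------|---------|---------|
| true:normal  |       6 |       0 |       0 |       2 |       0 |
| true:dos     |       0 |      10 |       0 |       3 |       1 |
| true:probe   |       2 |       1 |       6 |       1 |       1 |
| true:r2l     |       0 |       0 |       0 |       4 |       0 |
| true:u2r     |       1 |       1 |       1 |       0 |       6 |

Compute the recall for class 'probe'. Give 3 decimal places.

Take TP from the diagonal, FP from the rest of the 'probe' prediction marginal, FN from the rest of the 'probe' actual marginal.
recall = TP/(TP+FN).
probe: TP=6, FN=2+1+1+1=5 → 6/11 = 0.5455

0.545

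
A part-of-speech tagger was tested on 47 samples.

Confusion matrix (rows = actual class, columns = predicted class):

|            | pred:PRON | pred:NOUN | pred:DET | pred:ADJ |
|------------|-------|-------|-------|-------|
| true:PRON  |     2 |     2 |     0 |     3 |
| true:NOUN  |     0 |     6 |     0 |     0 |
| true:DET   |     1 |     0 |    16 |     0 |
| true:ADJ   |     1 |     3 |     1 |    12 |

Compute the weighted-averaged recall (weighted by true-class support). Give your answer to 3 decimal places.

Per-class recall (TP/(TP+FN)):
  PRON: TP=2, FN=2+0+3=5 → 2/7 = 0.2857
  NOUN: TP=6, FN=0+0+0=0 → 6/6 = 1.0000
  DET: TP=16, FN=1+0+0=1 → 16/17 = 0.9412
  ADJ: TP=12, FN=1+3+1=5 → 12/17 = 0.7059
Weighted-recall = Σ (supportᵢ/N)·recallᵢ with N=47: (7/47)·0.2857 + (6/47)·1.0000 + (17/47)·0.9412 + (17/47)·0.7059 = 0.766

0.766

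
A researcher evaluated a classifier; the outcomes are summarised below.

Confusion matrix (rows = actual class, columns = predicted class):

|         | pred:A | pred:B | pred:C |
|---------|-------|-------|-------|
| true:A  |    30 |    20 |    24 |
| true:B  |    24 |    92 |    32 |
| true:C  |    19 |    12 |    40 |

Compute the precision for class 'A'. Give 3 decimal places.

0.411

precision = TP/(TP+FP).
A: TP=30, FP=24+19=43 → 30/73 = 0.4110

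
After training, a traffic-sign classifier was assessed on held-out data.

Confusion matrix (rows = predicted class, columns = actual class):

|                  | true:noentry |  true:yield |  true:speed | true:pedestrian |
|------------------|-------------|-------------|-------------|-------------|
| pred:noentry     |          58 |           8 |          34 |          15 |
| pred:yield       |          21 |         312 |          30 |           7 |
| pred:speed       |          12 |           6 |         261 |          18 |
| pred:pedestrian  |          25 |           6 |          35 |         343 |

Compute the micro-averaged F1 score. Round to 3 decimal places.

Micro-averaging pools counts across classes: ΣTP=974, ΣFP=217, ΣFN=217.
Micro-F1 score = 2·TP/(2·TP+FP+FN) on pooled counts = 0.818 (equals overall accuracy in single-label multiclass).

0.818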